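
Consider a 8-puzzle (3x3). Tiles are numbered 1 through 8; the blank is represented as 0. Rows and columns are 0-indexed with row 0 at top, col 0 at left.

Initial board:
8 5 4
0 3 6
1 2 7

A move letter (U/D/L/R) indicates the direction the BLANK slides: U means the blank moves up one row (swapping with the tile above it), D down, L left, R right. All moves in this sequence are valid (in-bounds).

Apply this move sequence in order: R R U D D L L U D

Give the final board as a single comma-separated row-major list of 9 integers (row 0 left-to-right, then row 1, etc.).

Answer: 8, 5, 4, 3, 6, 7, 0, 1, 2

Derivation:
After move 1 (R):
8 5 4
3 0 6
1 2 7

After move 2 (R):
8 5 4
3 6 0
1 2 7

After move 3 (U):
8 5 0
3 6 4
1 2 7

After move 4 (D):
8 5 4
3 6 0
1 2 7

After move 5 (D):
8 5 4
3 6 7
1 2 0

After move 6 (L):
8 5 4
3 6 7
1 0 2

After move 7 (L):
8 5 4
3 6 7
0 1 2

After move 8 (U):
8 5 4
0 6 7
3 1 2

After move 9 (D):
8 5 4
3 6 7
0 1 2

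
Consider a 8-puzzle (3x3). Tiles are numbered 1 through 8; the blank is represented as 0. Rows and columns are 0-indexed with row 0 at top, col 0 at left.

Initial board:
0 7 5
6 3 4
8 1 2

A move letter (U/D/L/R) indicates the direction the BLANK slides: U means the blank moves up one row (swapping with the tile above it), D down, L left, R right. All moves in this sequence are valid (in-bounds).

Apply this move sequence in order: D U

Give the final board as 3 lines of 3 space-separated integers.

Answer: 0 7 5
6 3 4
8 1 2

Derivation:
After move 1 (D):
6 7 5
0 3 4
8 1 2

After move 2 (U):
0 7 5
6 3 4
8 1 2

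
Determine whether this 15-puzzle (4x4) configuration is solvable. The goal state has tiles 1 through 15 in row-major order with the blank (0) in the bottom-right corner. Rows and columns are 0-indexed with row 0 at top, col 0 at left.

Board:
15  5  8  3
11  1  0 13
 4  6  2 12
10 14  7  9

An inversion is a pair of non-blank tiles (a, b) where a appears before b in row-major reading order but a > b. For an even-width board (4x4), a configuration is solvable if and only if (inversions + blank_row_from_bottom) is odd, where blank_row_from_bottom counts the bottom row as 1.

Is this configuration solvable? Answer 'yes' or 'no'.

Answer: no

Derivation:
Inversions: 49
Blank is in row 1 (0-indexed from top), which is row 3 counting from the bottom (bottom = 1).
49 + 3 = 52, which is even, so the puzzle is not solvable.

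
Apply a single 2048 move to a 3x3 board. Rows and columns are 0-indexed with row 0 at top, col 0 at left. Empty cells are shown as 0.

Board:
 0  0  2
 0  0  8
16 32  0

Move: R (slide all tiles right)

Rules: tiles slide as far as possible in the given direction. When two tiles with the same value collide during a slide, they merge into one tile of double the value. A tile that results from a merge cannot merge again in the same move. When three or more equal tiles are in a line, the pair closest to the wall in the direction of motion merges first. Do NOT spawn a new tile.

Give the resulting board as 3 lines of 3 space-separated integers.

Slide right:
row 0: [0, 0, 2] -> [0, 0, 2]
row 1: [0, 0, 8] -> [0, 0, 8]
row 2: [16, 32, 0] -> [0, 16, 32]

Answer:  0  0  2
 0  0  8
 0 16 32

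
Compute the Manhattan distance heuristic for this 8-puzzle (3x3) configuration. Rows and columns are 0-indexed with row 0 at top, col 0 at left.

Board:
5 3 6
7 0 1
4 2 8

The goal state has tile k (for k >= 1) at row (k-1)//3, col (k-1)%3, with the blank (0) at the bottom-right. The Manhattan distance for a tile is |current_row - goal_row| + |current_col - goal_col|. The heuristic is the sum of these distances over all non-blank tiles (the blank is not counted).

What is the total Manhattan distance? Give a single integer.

Answer: 12

Derivation:
Tile 5: at (0,0), goal (1,1), distance |0-1|+|0-1| = 2
Tile 3: at (0,1), goal (0,2), distance |0-0|+|1-2| = 1
Tile 6: at (0,2), goal (1,2), distance |0-1|+|2-2| = 1
Tile 7: at (1,0), goal (2,0), distance |1-2|+|0-0| = 1
Tile 1: at (1,2), goal (0,0), distance |1-0|+|2-0| = 3
Tile 4: at (2,0), goal (1,0), distance |2-1|+|0-0| = 1
Tile 2: at (2,1), goal (0,1), distance |2-0|+|1-1| = 2
Tile 8: at (2,2), goal (2,1), distance |2-2|+|2-1| = 1
Sum: 2 + 1 + 1 + 1 + 3 + 1 + 2 + 1 = 12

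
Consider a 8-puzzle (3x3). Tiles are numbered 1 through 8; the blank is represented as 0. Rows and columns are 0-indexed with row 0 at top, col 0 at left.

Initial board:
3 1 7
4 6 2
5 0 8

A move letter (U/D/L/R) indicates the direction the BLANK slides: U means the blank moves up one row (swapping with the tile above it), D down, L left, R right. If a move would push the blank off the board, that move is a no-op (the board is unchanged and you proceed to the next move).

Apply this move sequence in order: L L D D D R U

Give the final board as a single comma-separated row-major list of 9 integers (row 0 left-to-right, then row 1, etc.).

After move 1 (L):
3 1 7
4 6 2
0 5 8

After move 2 (L):
3 1 7
4 6 2
0 5 8

After move 3 (D):
3 1 7
4 6 2
0 5 8

After move 4 (D):
3 1 7
4 6 2
0 5 8

After move 5 (D):
3 1 7
4 6 2
0 5 8

After move 6 (R):
3 1 7
4 6 2
5 0 8

After move 7 (U):
3 1 7
4 0 2
5 6 8

Answer: 3, 1, 7, 4, 0, 2, 5, 6, 8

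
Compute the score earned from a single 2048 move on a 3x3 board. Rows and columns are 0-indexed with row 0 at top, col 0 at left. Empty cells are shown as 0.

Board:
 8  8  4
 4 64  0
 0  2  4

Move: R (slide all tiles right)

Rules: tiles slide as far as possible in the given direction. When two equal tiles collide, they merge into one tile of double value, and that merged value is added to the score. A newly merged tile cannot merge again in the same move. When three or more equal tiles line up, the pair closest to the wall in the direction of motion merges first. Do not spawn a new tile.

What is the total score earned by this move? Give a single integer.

Answer: 16

Derivation:
Slide right:
row 0: [8, 8, 4] -> [0, 16, 4]  score +16 (running 16)
row 1: [4, 64, 0] -> [0, 4, 64]  score +0 (running 16)
row 2: [0, 2, 4] -> [0, 2, 4]  score +0 (running 16)
Board after move:
 0 16  4
 0  4 64
 0  2  4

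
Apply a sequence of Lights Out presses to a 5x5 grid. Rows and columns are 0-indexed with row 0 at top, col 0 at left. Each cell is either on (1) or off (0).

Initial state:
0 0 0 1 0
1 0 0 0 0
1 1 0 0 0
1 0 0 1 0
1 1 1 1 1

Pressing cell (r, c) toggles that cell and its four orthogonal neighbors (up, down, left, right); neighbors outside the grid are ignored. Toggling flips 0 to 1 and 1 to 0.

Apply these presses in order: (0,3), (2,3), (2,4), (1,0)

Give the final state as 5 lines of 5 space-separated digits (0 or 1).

After press 1 at (0,3):
0 0 1 0 1
1 0 0 1 0
1 1 0 0 0
1 0 0 1 0
1 1 1 1 1

After press 2 at (2,3):
0 0 1 0 1
1 0 0 0 0
1 1 1 1 1
1 0 0 0 0
1 1 1 1 1

After press 3 at (2,4):
0 0 1 0 1
1 0 0 0 1
1 1 1 0 0
1 0 0 0 1
1 1 1 1 1

After press 4 at (1,0):
1 0 1 0 1
0 1 0 0 1
0 1 1 0 0
1 0 0 0 1
1 1 1 1 1

Answer: 1 0 1 0 1
0 1 0 0 1
0 1 1 0 0
1 0 0 0 1
1 1 1 1 1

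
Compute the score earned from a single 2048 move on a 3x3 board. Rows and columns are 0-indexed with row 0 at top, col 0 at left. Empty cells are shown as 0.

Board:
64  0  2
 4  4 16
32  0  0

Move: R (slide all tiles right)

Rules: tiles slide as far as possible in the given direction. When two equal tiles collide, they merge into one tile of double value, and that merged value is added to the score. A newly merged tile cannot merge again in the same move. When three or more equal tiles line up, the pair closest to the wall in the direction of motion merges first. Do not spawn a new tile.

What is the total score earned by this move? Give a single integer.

Answer: 8

Derivation:
Slide right:
row 0: [64, 0, 2] -> [0, 64, 2]  score +0 (running 0)
row 1: [4, 4, 16] -> [0, 8, 16]  score +8 (running 8)
row 2: [32, 0, 0] -> [0, 0, 32]  score +0 (running 8)
Board after move:
 0 64  2
 0  8 16
 0  0 32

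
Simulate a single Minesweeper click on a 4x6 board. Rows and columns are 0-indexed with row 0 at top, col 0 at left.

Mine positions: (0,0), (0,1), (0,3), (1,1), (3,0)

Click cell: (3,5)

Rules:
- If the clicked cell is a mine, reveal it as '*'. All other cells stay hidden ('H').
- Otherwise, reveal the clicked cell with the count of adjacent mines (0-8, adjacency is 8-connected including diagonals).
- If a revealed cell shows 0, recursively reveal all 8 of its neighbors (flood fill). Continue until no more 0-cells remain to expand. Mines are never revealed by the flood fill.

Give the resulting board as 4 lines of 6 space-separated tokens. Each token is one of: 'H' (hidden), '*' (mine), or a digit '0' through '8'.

H H H H 1 0
H H 3 1 1 0
H 2 1 0 0 0
H 1 0 0 0 0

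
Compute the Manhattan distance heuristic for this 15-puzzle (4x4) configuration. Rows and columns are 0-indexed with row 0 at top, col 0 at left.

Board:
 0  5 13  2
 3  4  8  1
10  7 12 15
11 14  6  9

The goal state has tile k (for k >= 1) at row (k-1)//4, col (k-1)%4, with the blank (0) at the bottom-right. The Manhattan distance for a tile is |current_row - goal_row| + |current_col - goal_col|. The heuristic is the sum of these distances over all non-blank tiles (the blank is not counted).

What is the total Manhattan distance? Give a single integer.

Tile 5: (0,1)->(1,0) = 2
Tile 13: (0,2)->(3,0) = 5
Tile 2: (0,3)->(0,1) = 2
Tile 3: (1,0)->(0,2) = 3
Tile 4: (1,1)->(0,3) = 3
Tile 8: (1,2)->(1,3) = 1
Tile 1: (1,3)->(0,0) = 4
Tile 10: (2,0)->(2,1) = 1
Tile 7: (2,1)->(1,2) = 2
Tile 12: (2,2)->(2,3) = 1
Tile 15: (2,3)->(3,2) = 2
Tile 11: (3,0)->(2,2) = 3
Tile 14: (3,1)->(3,1) = 0
Tile 6: (3,2)->(1,1) = 3
Tile 9: (3,3)->(2,0) = 4
Sum: 2 + 5 + 2 + 3 + 3 + 1 + 4 + 1 + 2 + 1 + 2 + 3 + 0 + 3 + 4 = 36

Answer: 36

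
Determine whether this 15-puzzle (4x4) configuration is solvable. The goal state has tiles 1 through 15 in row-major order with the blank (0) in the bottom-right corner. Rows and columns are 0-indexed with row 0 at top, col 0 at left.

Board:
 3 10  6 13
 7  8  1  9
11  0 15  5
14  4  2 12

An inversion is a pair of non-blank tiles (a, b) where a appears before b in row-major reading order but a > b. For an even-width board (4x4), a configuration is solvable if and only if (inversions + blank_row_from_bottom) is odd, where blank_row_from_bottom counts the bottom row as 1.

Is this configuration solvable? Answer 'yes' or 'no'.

Answer: no

Derivation:
Inversions: 48
Blank is in row 2 (0-indexed from top), which is row 2 counting from the bottom (bottom = 1).
48 + 2 = 50, which is even, so the puzzle is not solvable.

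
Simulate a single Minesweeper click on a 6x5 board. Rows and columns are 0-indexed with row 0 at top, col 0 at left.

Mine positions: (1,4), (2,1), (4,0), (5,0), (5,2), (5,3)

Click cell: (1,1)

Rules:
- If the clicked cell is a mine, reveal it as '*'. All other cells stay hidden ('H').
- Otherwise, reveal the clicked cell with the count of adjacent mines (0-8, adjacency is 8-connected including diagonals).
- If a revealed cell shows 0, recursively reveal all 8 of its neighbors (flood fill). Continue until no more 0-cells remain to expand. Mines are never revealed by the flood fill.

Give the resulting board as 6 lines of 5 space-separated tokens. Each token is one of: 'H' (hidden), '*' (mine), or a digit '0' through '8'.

H H H H H
H 1 H H H
H H H H H
H H H H H
H H H H H
H H H H H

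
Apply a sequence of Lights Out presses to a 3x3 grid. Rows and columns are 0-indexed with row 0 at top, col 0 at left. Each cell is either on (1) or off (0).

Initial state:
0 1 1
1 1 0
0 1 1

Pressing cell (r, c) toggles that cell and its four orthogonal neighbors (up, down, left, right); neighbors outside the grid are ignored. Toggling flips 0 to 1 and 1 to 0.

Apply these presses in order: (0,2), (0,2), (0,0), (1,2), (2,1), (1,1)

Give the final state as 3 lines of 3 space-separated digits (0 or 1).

Answer: 1 1 0
1 0 0
1 1 1

Derivation:
After press 1 at (0,2):
0 0 0
1 1 1
0 1 1

After press 2 at (0,2):
0 1 1
1 1 0
0 1 1

After press 3 at (0,0):
1 0 1
0 1 0
0 1 1

After press 4 at (1,2):
1 0 0
0 0 1
0 1 0

After press 5 at (2,1):
1 0 0
0 1 1
1 0 1

After press 6 at (1,1):
1 1 0
1 0 0
1 1 1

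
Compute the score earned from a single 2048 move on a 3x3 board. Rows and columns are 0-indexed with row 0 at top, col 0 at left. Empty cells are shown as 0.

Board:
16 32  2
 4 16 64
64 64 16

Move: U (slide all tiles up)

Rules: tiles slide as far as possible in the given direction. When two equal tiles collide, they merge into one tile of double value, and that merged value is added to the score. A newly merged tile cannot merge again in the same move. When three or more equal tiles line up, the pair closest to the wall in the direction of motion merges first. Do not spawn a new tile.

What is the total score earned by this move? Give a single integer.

Slide up:
col 0: [16, 4, 64] -> [16, 4, 64]  score +0 (running 0)
col 1: [32, 16, 64] -> [32, 16, 64]  score +0 (running 0)
col 2: [2, 64, 16] -> [2, 64, 16]  score +0 (running 0)
Board after move:
16 32  2
 4 16 64
64 64 16

Answer: 0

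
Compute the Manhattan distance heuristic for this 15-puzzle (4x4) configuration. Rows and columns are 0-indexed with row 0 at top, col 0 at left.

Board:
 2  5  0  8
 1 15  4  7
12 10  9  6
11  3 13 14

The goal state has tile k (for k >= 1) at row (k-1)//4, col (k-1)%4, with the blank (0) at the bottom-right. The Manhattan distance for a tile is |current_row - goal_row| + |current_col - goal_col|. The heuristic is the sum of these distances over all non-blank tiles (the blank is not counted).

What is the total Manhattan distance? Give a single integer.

Tile 2: (0,0)->(0,1) = 1
Tile 5: (0,1)->(1,0) = 2
Tile 8: (0,3)->(1,3) = 1
Tile 1: (1,0)->(0,0) = 1
Tile 15: (1,1)->(3,2) = 3
Tile 4: (1,2)->(0,3) = 2
Tile 7: (1,3)->(1,2) = 1
Tile 12: (2,0)->(2,3) = 3
Tile 10: (2,1)->(2,1) = 0
Tile 9: (2,2)->(2,0) = 2
Tile 6: (2,3)->(1,1) = 3
Tile 11: (3,0)->(2,2) = 3
Tile 3: (3,1)->(0,2) = 4
Tile 13: (3,2)->(3,0) = 2
Tile 14: (3,3)->(3,1) = 2
Sum: 1 + 2 + 1 + 1 + 3 + 2 + 1 + 3 + 0 + 2 + 3 + 3 + 4 + 2 + 2 = 30

Answer: 30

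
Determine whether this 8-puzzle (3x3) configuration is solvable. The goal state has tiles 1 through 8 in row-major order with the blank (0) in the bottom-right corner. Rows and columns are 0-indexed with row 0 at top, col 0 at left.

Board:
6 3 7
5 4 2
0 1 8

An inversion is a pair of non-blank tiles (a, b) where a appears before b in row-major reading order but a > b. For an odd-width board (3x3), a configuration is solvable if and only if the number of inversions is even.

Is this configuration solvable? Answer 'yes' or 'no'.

Inversions (pairs i<j in row-major order where tile[i] > tile[j] > 0): 17
17 is odd, so the puzzle is not solvable.

Answer: no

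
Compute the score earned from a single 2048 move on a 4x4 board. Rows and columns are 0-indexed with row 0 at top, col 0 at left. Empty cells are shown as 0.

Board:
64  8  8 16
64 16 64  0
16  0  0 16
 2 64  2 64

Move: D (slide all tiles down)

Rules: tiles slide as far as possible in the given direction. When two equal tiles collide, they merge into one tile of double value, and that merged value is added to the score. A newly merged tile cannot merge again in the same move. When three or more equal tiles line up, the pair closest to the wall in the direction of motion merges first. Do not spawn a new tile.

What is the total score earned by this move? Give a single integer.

Answer: 160

Derivation:
Slide down:
col 0: [64, 64, 16, 2] -> [0, 128, 16, 2]  score +128 (running 128)
col 1: [8, 16, 0, 64] -> [0, 8, 16, 64]  score +0 (running 128)
col 2: [8, 64, 0, 2] -> [0, 8, 64, 2]  score +0 (running 128)
col 3: [16, 0, 16, 64] -> [0, 0, 32, 64]  score +32 (running 160)
Board after move:
  0   0   0   0
128   8   8   0
 16  16  64  32
  2  64   2  64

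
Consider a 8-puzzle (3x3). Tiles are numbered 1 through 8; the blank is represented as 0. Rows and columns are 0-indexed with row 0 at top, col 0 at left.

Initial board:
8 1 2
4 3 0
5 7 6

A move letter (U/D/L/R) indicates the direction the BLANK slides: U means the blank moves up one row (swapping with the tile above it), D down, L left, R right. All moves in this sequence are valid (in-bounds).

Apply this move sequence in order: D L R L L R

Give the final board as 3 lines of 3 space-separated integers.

Answer: 8 1 2
4 3 6
5 0 7

Derivation:
After move 1 (D):
8 1 2
4 3 6
5 7 0

After move 2 (L):
8 1 2
4 3 6
5 0 7

After move 3 (R):
8 1 2
4 3 6
5 7 0

After move 4 (L):
8 1 2
4 3 6
5 0 7

After move 5 (L):
8 1 2
4 3 6
0 5 7

After move 6 (R):
8 1 2
4 3 6
5 0 7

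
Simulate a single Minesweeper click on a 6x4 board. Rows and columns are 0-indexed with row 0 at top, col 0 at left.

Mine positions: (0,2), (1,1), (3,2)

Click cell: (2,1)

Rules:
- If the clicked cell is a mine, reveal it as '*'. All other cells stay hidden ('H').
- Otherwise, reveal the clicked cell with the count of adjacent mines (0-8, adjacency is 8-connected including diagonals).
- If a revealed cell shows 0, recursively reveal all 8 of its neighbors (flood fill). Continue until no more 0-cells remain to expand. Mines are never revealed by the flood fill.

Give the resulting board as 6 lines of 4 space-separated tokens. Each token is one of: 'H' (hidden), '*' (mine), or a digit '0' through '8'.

H H H H
H H H H
H 2 H H
H H H H
H H H H
H H H H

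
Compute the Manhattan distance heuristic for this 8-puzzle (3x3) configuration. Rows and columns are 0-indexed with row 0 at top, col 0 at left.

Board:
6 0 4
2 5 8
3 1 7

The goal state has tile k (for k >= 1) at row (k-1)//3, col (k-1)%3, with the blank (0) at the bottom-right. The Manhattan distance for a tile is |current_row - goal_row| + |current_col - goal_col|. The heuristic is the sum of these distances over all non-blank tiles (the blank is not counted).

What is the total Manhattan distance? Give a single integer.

Tile 6: (0,0)->(1,2) = 3
Tile 4: (0,2)->(1,0) = 3
Tile 2: (1,0)->(0,1) = 2
Tile 5: (1,1)->(1,1) = 0
Tile 8: (1,2)->(2,1) = 2
Tile 3: (2,0)->(0,2) = 4
Tile 1: (2,1)->(0,0) = 3
Tile 7: (2,2)->(2,0) = 2
Sum: 3 + 3 + 2 + 0 + 2 + 4 + 3 + 2 = 19

Answer: 19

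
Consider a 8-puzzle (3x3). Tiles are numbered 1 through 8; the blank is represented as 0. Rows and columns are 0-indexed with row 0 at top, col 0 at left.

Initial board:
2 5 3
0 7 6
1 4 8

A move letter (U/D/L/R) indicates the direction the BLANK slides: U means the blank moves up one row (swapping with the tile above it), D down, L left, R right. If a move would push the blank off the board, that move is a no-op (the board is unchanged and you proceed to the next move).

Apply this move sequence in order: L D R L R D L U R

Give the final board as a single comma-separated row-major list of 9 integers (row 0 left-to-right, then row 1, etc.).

After move 1 (L):
2 5 3
0 7 6
1 4 8

After move 2 (D):
2 5 3
1 7 6
0 4 8

After move 3 (R):
2 5 3
1 7 6
4 0 8

After move 4 (L):
2 5 3
1 7 6
0 4 8

After move 5 (R):
2 5 3
1 7 6
4 0 8

After move 6 (D):
2 5 3
1 7 6
4 0 8

After move 7 (L):
2 5 3
1 7 6
0 4 8

After move 8 (U):
2 5 3
0 7 6
1 4 8

After move 9 (R):
2 5 3
7 0 6
1 4 8

Answer: 2, 5, 3, 7, 0, 6, 1, 4, 8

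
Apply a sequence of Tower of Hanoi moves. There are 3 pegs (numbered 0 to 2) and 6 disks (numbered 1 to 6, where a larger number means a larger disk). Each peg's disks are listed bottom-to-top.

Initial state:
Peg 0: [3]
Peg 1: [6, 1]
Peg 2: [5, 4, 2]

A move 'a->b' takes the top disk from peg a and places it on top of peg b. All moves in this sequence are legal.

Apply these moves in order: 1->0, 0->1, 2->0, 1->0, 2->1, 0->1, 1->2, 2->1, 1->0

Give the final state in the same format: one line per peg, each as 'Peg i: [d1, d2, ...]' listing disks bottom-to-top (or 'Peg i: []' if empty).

Answer: Peg 0: [3, 2, 1]
Peg 1: [6, 4]
Peg 2: [5]

Derivation:
After move 1 (1->0):
Peg 0: [3, 1]
Peg 1: [6]
Peg 2: [5, 4, 2]

After move 2 (0->1):
Peg 0: [3]
Peg 1: [6, 1]
Peg 2: [5, 4, 2]

After move 3 (2->0):
Peg 0: [3, 2]
Peg 1: [6, 1]
Peg 2: [5, 4]

After move 4 (1->0):
Peg 0: [3, 2, 1]
Peg 1: [6]
Peg 2: [5, 4]

After move 5 (2->1):
Peg 0: [3, 2, 1]
Peg 1: [6, 4]
Peg 2: [5]

After move 6 (0->1):
Peg 0: [3, 2]
Peg 1: [6, 4, 1]
Peg 2: [5]

After move 7 (1->2):
Peg 0: [3, 2]
Peg 1: [6, 4]
Peg 2: [5, 1]

After move 8 (2->1):
Peg 0: [3, 2]
Peg 1: [6, 4, 1]
Peg 2: [5]

After move 9 (1->0):
Peg 0: [3, 2, 1]
Peg 1: [6, 4]
Peg 2: [5]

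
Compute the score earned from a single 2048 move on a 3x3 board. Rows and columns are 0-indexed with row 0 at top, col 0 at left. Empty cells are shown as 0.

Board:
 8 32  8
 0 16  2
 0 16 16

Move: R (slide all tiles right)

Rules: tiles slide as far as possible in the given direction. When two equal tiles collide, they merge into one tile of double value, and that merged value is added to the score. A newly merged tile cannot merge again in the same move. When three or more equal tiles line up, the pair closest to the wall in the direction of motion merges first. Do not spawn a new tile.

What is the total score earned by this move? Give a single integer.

Slide right:
row 0: [8, 32, 8] -> [8, 32, 8]  score +0 (running 0)
row 1: [0, 16, 2] -> [0, 16, 2]  score +0 (running 0)
row 2: [0, 16, 16] -> [0, 0, 32]  score +32 (running 32)
Board after move:
 8 32  8
 0 16  2
 0  0 32

Answer: 32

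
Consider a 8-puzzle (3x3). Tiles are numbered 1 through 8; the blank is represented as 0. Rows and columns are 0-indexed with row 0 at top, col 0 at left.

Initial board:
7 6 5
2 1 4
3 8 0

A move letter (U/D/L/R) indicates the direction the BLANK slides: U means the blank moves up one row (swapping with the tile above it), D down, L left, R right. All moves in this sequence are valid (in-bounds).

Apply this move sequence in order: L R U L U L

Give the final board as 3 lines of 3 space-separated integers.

Answer: 0 7 5
2 6 1
3 8 4

Derivation:
After move 1 (L):
7 6 5
2 1 4
3 0 8

After move 2 (R):
7 6 5
2 1 4
3 8 0

After move 3 (U):
7 6 5
2 1 0
3 8 4

After move 4 (L):
7 6 5
2 0 1
3 8 4

After move 5 (U):
7 0 5
2 6 1
3 8 4

After move 6 (L):
0 7 5
2 6 1
3 8 4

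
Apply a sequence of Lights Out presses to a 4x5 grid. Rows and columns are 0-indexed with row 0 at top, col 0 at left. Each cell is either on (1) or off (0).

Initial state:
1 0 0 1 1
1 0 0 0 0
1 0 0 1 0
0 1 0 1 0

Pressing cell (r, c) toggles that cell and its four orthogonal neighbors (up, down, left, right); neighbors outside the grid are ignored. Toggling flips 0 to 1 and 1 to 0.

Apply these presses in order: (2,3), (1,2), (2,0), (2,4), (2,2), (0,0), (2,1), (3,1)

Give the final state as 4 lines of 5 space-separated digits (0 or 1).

After press 1 at (2,3):
1 0 0 1 1
1 0 0 1 0
1 0 1 0 1
0 1 0 0 0

After press 2 at (1,2):
1 0 1 1 1
1 1 1 0 0
1 0 0 0 1
0 1 0 0 0

After press 3 at (2,0):
1 0 1 1 1
0 1 1 0 0
0 1 0 0 1
1 1 0 0 0

After press 4 at (2,4):
1 0 1 1 1
0 1 1 0 1
0 1 0 1 0
1 1 0 0 1

After press 5 at (2,2):
1 0 1 1 1
0 1 0 0 1
0 0 1 0 0
1 1 1 0 1

After press 6 at (0,0):
0 1 1 1 1
1 1 0 0 1
0 0 1 0 0
1 1 1 0 1

After press 7 at (2,1):
0 1 1 1 1
1 0 0 0 1
1 1 0 0 0
1 0 1 0 1

After press 8 at (3,1):
0 1 1 1 1
1 0 0 0 1
1 0 0 0 0
0 1 0 0 1

Answer: 0 1 1 1 1
1 0 0 0 1
1 0 0 0 0
0 1 0 0 1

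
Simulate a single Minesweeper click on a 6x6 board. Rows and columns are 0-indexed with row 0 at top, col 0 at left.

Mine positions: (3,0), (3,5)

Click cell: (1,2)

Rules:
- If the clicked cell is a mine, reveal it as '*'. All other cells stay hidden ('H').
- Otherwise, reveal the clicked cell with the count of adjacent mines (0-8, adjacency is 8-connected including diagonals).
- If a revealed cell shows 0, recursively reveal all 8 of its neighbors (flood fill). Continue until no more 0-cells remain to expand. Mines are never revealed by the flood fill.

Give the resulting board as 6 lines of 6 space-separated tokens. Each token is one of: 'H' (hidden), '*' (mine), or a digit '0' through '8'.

0 0 0 0 0 0
0 0 0 0 0 0
1 1 0 0 1 1
H 1 0 0 1 H
1 1 0 0 1 1
0 0 0 0 0 0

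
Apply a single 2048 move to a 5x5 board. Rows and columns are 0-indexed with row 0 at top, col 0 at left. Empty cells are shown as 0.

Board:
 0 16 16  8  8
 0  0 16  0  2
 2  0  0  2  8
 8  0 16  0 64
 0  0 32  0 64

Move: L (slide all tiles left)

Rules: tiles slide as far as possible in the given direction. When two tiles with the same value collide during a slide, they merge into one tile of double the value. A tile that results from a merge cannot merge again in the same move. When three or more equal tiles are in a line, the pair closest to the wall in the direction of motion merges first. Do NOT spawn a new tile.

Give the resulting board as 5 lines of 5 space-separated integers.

Slide left:
row 0: [0, 16, 16, 8, 8] -> [32, 16, 0, 0, 0]
row 1: [0, 0, 16, 0, 2] -> [16, 2, 0, 0, 0]
row 2: [2, 0, 0, 2, 8] -> [4, 8, 0, 0, 0]
row 3: [8, 0, 16, 0, 64] -> [8, 16, 64, 0, 0]
row 4: [0, 0, 32, 0, 64] -> [32, 64, 0, 0, 0]

Answer: 32 16  0  0  0
16  2  0  0  0
 4  8  0  0  0
 8 16 64  0  0
32 64  0  0  0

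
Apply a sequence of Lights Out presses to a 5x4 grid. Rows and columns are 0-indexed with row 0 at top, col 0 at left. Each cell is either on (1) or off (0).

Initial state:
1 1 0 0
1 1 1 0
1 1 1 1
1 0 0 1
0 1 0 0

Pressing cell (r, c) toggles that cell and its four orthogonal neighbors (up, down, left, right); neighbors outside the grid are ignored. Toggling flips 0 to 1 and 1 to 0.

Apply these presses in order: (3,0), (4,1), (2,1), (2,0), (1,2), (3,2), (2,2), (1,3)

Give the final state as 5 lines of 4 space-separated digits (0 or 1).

Answer: 1 1 1 1
0 1 0 0
0 0 1 1
1 0 0 0
0 0 0 0

Derivation:
After press 1 at (3,0):
1 1 0 0
1 1 1 0
0 1 1 1
0 1 0 1
1 1 0 0

After press 2 at (4,1):
1 1 0 0
1 1 1 0
0 1 1 1
0 0 0 1
0 0 1 0

After press 3 at (2,1):
1 1 0 0
1 0 1 0
1 0 0 1
0 1 0 1
0 0 1 0

After press 4 at (2,0):
1 1 0 0
0 0 1 0
0 1 0 1
1 1 0 1
0 0 1 0

After press 5 at (1,2):
1 1 1 0
0 1 0 1
0 1 1 1
1 1 0 1
0 0 1 0

After press 6 at (3,2):
1 1 1 0
0 1 0 1
0 1 0 1
1 0 1 0
0 0 0 0

After press 7 at (2,2):
1 1 1 0
0 1 1 1
0 0 1 0
1 0 0 0
0 0 0 0

After press 8 at (1,3):
1 1 1 1
0 1 0 0
0 0 1 1
1 0 0 0
0 0 0 0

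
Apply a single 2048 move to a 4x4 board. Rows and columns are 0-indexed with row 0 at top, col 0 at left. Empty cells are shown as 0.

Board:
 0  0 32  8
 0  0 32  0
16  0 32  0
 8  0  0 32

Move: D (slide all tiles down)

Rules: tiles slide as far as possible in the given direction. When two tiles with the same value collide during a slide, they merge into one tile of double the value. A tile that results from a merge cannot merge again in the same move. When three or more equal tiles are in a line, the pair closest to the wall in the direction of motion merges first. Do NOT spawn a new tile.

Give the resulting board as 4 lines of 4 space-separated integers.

Slide down:
col 0: [0, 0, 16, 8] -> [0, 0, 16, 8]
col 1: [0, 0, 0, 0] -> [0, 0, 0, 0]
col 2: [32, 32, 32, 0] -> [0, 0, 32, 64]
col 3: [8, 0, 0, 32] -> [0, 0, 8, 32]

Answer:  0  0  0  0
 0  0  0  0
16  0 32  8
 8  0 64 32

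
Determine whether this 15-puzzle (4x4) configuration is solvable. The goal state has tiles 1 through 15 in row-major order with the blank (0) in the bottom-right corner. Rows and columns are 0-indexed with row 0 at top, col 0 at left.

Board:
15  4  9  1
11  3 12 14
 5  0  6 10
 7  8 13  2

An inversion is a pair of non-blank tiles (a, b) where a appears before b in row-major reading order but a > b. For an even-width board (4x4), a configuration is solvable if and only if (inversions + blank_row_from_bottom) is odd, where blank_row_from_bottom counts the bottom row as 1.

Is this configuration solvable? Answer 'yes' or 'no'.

Answer: yes

Derivation:
Inversions: 53
Blank is in row 2 (0-indexed from top), which is row 2 counting from the bottom (bottom = 1).
53 + 2 = 55, which is odd, so the puzzle is solvable.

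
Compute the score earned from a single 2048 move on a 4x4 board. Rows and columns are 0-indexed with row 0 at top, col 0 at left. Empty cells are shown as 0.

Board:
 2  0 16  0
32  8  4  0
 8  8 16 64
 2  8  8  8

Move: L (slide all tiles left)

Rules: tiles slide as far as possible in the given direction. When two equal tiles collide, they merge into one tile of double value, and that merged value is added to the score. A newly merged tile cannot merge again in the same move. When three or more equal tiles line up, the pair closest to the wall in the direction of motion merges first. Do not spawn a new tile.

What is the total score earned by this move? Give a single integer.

Slide left:
row 0: [2, 0, 16, 0] -> [2, 16, 0, 0]  score +0 (running 0)
row 1: [32, 8, 4, 0] -> [32, 8, 4, 0]  score +0 (running 0)
row 2: [8, 8, 16, 64] -> [16, 16, 64, 0]  score +16 (running 16)
row 3: [2, 8, 8, 8] -> [2, 16, 8, 0]  score +16 (running 32)
Board after move:
 2 16  0  0
32  8  4  0
16 16 64  0
 2 16  8  0

Answer: 32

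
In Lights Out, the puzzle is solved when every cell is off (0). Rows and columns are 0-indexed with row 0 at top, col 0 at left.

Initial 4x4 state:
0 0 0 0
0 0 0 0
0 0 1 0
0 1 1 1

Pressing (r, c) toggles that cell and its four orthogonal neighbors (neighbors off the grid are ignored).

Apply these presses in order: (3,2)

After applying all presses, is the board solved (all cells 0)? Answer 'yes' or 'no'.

After press 1 at (3,2):
0 0 0 0
0 0 0 0
0 0 0 0
0 0 0 0

Lights still on: 0

Answer: yes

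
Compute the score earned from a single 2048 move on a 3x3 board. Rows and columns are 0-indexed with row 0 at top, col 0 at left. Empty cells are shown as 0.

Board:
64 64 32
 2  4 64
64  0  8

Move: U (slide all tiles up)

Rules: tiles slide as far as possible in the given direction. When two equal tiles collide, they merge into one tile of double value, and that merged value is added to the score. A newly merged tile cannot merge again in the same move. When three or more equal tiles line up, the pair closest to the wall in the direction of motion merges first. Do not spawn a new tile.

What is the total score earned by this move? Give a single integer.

Answer: 0

Derivation:
Slide up:
col 0: [64, 2, 64] -> [64, 2, 64]  score +0 (running 0)
col 1: [64, 4, 0] -> [64, 4, 0]  score +0 (running 0)
col 2: [32, 64, 8] -> [32, 64, 8]  score +0 (running 0)
Board after move:
64 64 32
 2  4 64
64  0  8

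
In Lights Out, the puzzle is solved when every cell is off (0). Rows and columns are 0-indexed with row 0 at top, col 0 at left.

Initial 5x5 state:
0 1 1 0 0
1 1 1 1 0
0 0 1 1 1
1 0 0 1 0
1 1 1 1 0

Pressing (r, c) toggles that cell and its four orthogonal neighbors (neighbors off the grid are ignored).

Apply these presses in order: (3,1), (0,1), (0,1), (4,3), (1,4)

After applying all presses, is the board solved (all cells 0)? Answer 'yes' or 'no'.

After press 1 at (3,1):
0 1 1 0 0
1 1 1 1 0
0 1 1 1 1
0 1 1 1 0
1 0 1 1 0

After press 2 at (0,1):
1 0 0 0 0
1 0 1 1 0
0 1 1 1 1
0 1 1 1 0
1 0 1 1 0

After press 3 at (0,1):
0 1 1 0 0
1 1 1 1 0
0 1 1 1 1
0 1 1 1 0
1 0 1 1 0

After press 4 at (4,3):
0 1 1 0 0
1 1 1 1 0
0 1 1 1 1
0 1 1 0 0
1 0 0 0 1

After press 5 at (1,4):
0 1 1 0 1
1 1 1 0 1
0 1 1 1 0
0 1 1 0 0
1 0 0 0 1

Lights still on: 14

Answer: no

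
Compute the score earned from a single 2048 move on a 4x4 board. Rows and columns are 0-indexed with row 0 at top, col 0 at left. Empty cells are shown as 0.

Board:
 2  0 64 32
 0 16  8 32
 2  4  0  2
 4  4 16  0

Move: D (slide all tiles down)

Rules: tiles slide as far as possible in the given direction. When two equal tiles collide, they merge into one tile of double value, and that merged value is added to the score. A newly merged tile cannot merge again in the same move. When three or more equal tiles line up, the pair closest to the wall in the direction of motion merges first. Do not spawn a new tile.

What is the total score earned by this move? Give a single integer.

Answer: 76

Derivation:
Slide down:
col 0: [2, 0, 2, 4] -> [0, 0, 4, 4]  score +4 (running 4)
col 1: [0, 16, 4, 4] -> [0, 0, 16, 8]  score +8 (running 12)
col 2: [64, 8, 0, 16] -> [0, 64, 8, 16]  score +0 (running 12)
col 3: [32, 32, 2, 0] -> [0, 0, 64, 2]  score +64 (running 76)
Board after move:
 0  0  0  0
 0  0 64  0
 4 16  8 64
 4  8 16  2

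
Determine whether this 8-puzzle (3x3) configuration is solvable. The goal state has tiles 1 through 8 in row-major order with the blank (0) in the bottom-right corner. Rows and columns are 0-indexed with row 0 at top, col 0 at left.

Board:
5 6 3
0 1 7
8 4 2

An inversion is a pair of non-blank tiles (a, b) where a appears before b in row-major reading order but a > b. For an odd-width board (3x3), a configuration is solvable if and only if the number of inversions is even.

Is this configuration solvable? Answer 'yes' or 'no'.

Inversions (pairs i<j in row-major order where tile[i] > tile[j] > 0): 15
15 is odd, so the puzzle is not solvable.

Answer: no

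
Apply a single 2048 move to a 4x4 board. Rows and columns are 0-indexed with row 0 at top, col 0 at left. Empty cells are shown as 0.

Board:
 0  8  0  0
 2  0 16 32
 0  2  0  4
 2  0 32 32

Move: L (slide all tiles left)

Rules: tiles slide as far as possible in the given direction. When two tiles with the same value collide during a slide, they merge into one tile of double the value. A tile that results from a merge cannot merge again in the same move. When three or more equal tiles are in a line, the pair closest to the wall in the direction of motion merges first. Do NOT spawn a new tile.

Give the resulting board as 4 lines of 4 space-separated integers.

Answer:  8  0  0  0
 2 16 32  0
 2  4  0  0
 2 64  0  0

Derivation:
Slide left:
row 0: [0, 8, 0, 0] -> [8, 0, 0, 0]
row 1: [2, 0, 16, 32] -> [2, 16, 32, 0]
row 2: [0, 2, 0, 4] -> [2, 4, 0, 0]
row 3: [2, 0, 32, 32] -> [2, 64, 0, 0]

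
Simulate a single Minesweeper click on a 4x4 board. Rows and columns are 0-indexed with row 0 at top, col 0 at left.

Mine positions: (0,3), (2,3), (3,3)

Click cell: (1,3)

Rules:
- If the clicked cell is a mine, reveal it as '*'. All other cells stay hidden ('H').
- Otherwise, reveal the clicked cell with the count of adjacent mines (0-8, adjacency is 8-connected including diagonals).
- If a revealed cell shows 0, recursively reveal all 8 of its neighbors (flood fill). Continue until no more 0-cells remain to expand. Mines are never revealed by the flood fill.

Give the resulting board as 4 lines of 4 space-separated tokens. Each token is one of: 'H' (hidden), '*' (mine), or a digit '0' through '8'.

H H H H
H H H 2
H H H H
H H H H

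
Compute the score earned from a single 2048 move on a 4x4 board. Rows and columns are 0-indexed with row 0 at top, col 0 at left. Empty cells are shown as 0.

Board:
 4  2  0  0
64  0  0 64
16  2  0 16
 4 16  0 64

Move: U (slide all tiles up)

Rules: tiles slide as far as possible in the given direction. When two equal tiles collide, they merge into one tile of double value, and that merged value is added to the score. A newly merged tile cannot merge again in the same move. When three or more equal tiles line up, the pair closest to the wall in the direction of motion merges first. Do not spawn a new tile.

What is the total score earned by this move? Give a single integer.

Slide up:
col 0: [4, 64, 16, 4] -> [4, 64, 16, 4]  score +0 (running 0)
col 1: [2, 0, 2, 16] -> [4, 16, 0, 0]  score +4 (running 4)
col 2: [0, 0, 0, 0] -> [0, 0, 0, 0]  score +0 (running 4)
col 3: [0, 64, 16, 64] -> [64, 16, 64, 0]  score +0 (running 4)
Board after move:
 4  4  0 64
64 16  0 16
16  0  0 64
 4  0  0  0

Answer: 4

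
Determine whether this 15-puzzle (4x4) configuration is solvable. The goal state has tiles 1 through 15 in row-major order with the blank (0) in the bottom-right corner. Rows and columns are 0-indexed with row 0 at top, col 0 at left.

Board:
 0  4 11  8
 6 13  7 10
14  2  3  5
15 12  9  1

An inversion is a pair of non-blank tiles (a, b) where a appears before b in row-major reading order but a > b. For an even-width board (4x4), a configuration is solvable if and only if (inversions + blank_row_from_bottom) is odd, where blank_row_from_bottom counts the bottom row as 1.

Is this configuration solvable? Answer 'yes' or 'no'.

Answer: no

Derivation:
Inversions: 54
Blank is in row 0 (0-indexed from top), which is row 4 counting from the bottom (bottom = 1).
54 + 4 = 58, which is even, so the puzzle is not solvable.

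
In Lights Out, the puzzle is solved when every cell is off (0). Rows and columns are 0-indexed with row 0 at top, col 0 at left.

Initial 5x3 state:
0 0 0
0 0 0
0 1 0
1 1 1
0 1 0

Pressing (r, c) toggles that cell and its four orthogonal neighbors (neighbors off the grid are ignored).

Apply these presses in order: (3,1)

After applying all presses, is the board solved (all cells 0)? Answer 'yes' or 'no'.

After press 1 at (3,1):
0 0 0
0 0 0
0 0 0
0 0 0
0 0 0

Lights still on: 0

Answer: yes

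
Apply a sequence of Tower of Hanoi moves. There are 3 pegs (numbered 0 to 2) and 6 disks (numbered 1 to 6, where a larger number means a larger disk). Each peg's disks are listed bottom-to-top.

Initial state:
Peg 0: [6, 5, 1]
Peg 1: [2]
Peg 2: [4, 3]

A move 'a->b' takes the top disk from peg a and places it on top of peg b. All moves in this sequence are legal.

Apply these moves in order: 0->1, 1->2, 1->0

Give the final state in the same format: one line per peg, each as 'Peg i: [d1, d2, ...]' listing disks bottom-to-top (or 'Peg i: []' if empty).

After move 1 (0->1):
Peg 0: [6, 5]
Peg 1: [2, 1]
Peg 2: [4, 3]

After move 2 (1->2):
Peg 0: [6, 5]
Peg 1: [2]
Peg 2: [4, 3, 1]

After move 3 (1->0):
Peg 0: [6, 5, 2]
Peg 1: []
Peg 2: [4, 3, 1]

Answer: Peg 0: [6, 5, 2]
Peg 1: []
Peg 2: [4, 3, 1]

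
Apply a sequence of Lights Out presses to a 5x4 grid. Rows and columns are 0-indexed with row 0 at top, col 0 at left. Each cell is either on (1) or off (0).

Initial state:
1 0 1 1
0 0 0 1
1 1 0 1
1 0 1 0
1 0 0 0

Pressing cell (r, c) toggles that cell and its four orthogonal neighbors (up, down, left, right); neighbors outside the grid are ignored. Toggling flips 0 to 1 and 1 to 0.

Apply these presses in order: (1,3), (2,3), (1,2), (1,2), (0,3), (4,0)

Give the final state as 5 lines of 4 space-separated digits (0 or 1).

Answer: 1 0 0 1
0 0 1 0
1 1 1 1
0 0 1 1
0 1 0 0

Derivation:
After press 1 at (1,3):
1 0 1 0
0 0 1 0
1 1 0 0
1 0 1 0
1 0 0 0

After press 2 at (2,3):
1 0 1 0
0 0 1 1
1 1 1 1
1 0 1 1
1 0 0 0

After press 3 at (1,2):
1 0 0 0
0 1 0 0
1 1 0 1
1 0 1 1
1 0 0 0

After press 4 at (1,2):
1 0 1 0
0 0 1 1
1 1 1 1
1 0 1 1
1 0 0 0

After press 5 at (0,3):
1 0 0 1
0 0 1 0
1 1 1 1
1 0 1 1
1 0 0 0

After press 6 at (4,0):
1 0 0 1
0 0 1 0
1 1 1 1
0 0 1 1
0 1 0 0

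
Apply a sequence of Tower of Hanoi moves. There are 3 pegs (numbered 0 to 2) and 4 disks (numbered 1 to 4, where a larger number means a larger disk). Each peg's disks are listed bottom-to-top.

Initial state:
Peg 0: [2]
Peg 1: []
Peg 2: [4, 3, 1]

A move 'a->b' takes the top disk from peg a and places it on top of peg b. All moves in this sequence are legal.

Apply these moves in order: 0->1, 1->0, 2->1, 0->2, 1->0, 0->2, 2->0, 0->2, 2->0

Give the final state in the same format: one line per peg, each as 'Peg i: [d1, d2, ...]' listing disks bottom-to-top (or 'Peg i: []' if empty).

Answer: Peg 0: [1]
Peg 1: []
Peg 2: [4, 3, 2]

Derivation:
After move 1 (0->1):
Peg 0: []
Peg 1: [2]
Peg 2: [4, 3, 1]

After move 2 (1->0):
Peg 0: [2]
Peg 1: []
Peg 2: [4, 3, 1]

After move 3 (2->1):
Peg 0: [2]
Peg 1: [1]
Peg 2: [4, 3]

After move 4 (0->2):
Peg 0: []
Peg 1: [1]
Peg 2: [4, 3, 2]

After move 5 (1->0):
Peg 0: [1]
Peg 1: []
Peg 2: [4, 3, 2]

After move 6 (0->2):
Peg 0: []
Peg 1: []
Peg 2: [4, 3, 2, 1]

After move 7 (2->0):
Peg 0: [1]
Peg 1: []
Peg 2: [4, 3, 2]

After move 8 (0->2):
Peg 0: []
Peg 1: []
Peg 2: [4, 3, 2, 1]

After move 9 (2->0):
Peg 0: [1]
Peg 1: []
Peg 2: [4, 3, 2]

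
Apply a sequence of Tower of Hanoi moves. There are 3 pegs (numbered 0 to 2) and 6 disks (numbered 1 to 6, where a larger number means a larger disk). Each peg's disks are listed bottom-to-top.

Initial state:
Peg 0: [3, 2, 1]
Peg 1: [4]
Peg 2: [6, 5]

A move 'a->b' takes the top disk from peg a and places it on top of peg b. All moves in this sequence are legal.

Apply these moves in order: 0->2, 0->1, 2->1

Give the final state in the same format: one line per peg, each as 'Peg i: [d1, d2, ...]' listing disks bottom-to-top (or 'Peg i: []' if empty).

After move 1 (0->2):
Peg 0: [3, 2]
Peg 1: [4]
Peg 2: [6, 5, 1]

After move 2 (0->1):
Peg 0: [3]
Peg 1: [4, 2]
Peg 2: [6, 5, 1]

After move 3 (2->1):
Peg 0: [3]
Peg 1: [4, 2, 1]
Peg 2: [6, 5]

Answer: Peg 0: [3]
Peg 1: [4, 2, 1]
Peg 2: [6, 5]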